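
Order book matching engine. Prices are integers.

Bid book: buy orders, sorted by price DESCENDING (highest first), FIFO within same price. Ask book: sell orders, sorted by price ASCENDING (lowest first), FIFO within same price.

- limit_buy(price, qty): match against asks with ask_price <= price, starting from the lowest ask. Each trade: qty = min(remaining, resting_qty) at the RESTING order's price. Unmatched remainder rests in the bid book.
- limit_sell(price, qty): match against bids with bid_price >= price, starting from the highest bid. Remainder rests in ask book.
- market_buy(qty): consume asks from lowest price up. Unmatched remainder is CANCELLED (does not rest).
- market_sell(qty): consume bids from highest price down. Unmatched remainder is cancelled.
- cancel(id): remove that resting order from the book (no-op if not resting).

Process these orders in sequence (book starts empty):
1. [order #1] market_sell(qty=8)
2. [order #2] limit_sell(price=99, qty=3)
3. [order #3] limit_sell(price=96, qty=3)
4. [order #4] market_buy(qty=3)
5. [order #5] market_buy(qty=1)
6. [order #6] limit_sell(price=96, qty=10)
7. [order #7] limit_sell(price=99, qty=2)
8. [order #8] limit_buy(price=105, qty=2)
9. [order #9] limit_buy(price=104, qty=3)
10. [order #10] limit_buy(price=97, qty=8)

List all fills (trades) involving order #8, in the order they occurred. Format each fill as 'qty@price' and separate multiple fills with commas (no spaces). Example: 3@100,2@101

Answer: 2@96

Derivation:
After op 1 [order #1] market_sell(qty=8): fills=none; bids=[-] asks=[-]
After op 2 [order #2] limit_sell(price=99, qty=3): fills=none; bids=[-] asks=[#2:3@99]
After op 3 [order #3] limit_sell(price=96, qty=3): fills=none; bids=[-] asks=[#3:3@96 #2:3@99]
After op 4 [order #4] market_buy(qty=3): fills=#4x#3:3@96; bids=[-] asks=[#2:3@99]
After op 5 [order #5] market_buy(qty=1): fills=#5x#2:1@99; bids=[-] asks=[#2:2@99]
After op 6 [order #6] limit_sell(price=96, qty=10): fills=none; bids=[-] asks=[#6:10@96 #2:2@99]
After op 7 [order #7] limit_sell(price=99, qty=2): fills=none; bids=[-] asks=[#6:10@96 #2:2@99 #7:2@99]
After op 8 [order #8] limit_buy(price=105, qty=2): fills=#8x#6:2@96; bids=[-] asks=[#6:8@96 #2:2@99 #7:2@99]
After op 9 [order #9] limit_buy(price=104, qty=3): fills=#9x#6:3@96; bids=[-] asks=[#6:5@96 #2:2@99 #7:2@99]
After op 10 [order #10] limit_buy(price=97, qty=8): fills=#10x#6:5@96; bids=[#10:3@97] asks=[#2:2@99 #7:2@99]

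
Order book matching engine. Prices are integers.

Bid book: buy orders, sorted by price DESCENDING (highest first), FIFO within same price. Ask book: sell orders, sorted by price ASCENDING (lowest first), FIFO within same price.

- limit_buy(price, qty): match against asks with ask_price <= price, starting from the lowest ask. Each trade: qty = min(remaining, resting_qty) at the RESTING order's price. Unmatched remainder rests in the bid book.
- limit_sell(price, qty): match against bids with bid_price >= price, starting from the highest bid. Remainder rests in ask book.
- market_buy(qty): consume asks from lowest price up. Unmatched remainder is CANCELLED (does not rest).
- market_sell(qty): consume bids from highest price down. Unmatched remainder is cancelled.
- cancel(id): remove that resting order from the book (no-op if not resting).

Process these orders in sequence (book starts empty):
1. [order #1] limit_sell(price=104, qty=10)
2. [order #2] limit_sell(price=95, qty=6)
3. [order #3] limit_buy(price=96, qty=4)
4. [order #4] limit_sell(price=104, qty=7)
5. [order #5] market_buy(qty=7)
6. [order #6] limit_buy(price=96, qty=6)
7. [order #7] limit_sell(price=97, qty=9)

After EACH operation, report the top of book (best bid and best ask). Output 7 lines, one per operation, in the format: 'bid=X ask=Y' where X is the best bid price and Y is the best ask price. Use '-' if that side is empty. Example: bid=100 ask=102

After op 1 [order #1] limit_sell(price=104, qty=10): fills=none; bids=[-] asks=[#1:10@104]
After op 2 [order #2] limit_sell(price=95, qty=6): fills=none; bids=[-] asks=[#2:6@95 #1:10@104]
After op 3 [order #3] limit_buy(price=96, qty=4): fills=#3x#2:4@95; bids=[-] asks=[#2:2@95 #1:10@104]
After op 4 [order #4] limit_sell(price=104, qty=7): fills=none; bids=[-] asks=[#2:2@95 #1:10@104 #4:7@104]
After op 5 [order #5] market_buy(qty=7): fills=#5x#2:2@95 #5x#1:5@104; bids=[-] asks=[#1:5@104 #4:7@104]
After op 6 [order #6] limit_buy(price=96, qty=6): fills=none; bids=[#6:6@96] asks=[#1:5@104 #4:7@104]
After op 7 [order #7] limit_sell(price=97, qty=9): fills=none; bids=[#6:6@96] asks=[#7:9@97 #1:5@104 #4:7@104]

Answer: bid=- ask=104
bid=- ask=95
bid=- ask=95
bid=- ask=95
bid=- ask=104
bid=96 ask=104
bid=96 ask=97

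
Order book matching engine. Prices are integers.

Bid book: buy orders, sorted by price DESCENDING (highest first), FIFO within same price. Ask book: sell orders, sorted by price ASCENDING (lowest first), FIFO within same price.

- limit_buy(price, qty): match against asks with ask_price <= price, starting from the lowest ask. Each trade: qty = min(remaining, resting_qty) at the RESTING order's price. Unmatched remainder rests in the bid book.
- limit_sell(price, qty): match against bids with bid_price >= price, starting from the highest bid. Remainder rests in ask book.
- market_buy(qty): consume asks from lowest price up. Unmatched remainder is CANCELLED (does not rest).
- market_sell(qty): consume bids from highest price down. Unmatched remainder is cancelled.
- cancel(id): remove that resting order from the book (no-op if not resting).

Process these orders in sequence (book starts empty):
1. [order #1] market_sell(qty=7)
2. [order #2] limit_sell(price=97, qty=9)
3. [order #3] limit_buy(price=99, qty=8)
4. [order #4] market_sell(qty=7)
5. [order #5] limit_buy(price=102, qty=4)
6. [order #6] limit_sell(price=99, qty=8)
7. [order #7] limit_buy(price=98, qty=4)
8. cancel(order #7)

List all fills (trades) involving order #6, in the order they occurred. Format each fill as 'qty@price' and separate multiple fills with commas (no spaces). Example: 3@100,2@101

Answer: 3@102

Derivation:
After op 1 [order #1] market_sell(qty=7): fills=none; bids=[-] asks=[-]
After op 2 [order #2] limit_sell(price=97, qty=9): fills=none; bids=[-] asks=[#2:9@97]
After op 3 [order #3] limit_buy(price=99, qty=8): fills=#3x#2:8@97; bids=[-] asks=[#2:1@97]
After op 4 [order #4] market_sell(qty=7): fills=none; bids=[-] asks=[#2:1@97]
After op 5 [order #5] limit_buy(price=102, qty=4): fills=#5x#2:1@97; bids=[#5:3@102] asks=[-]
After op 6 [order #6] limit_sell(price=99, qty=8): fills=#5x#6:3@102; bids=[-] asks=[#6:5@99]
After op 7 [order #7] limit_buy(price=98, qty=4): fills=none; bids=[#7:4@98] asks=[#6:5@99]
After op 8 cancel(order #7): fills=none; bids=[-] asks=[#6:5@99]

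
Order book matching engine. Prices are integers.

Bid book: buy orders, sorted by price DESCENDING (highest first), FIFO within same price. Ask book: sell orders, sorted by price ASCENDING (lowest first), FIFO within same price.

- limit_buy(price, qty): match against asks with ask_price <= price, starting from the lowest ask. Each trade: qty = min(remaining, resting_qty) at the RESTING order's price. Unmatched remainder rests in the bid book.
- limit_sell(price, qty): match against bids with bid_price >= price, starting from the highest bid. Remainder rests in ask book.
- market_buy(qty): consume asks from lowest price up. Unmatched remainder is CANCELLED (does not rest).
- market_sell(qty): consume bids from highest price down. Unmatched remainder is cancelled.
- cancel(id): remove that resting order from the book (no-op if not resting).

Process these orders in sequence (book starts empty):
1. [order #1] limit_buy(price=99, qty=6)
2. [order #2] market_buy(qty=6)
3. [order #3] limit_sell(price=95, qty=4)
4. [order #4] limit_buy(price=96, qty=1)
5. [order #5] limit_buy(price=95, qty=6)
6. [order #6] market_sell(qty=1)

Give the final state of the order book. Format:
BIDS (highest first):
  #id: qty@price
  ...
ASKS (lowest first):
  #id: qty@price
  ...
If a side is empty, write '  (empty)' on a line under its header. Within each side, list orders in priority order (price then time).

After op 1 [order #1] limit_buy(price=99, qty=6): fills=none; bids=[#1:6@99] asks=[-]
After op 2 [order #2] market_buy(qty=6): fills=none; bids=[#1:6@99] asks=[-]
After op 3 [order #3] limit_sell(price=95, qty=4): fills=#1x#3:4@99; bids=[#1:2@99] asks=[-]
After op 4 [order #4] limit_buy(price=96, qty=1): fills=none; bids=[#1:2@99 #4:1@96] asks=[-]
After op 5 [order #5] limit_buy(price=95, qty=6): fills=none; bids=[#1:2@99 #4:1@96 #5:6@95] asks=[-]
After op 6 [order #6] market_sell(qty=1): fills=#1x#6:1@99; bids=[#1:1@99 #4:1@96 #5:6@95] asks=[-]

Answer: BIDS (highest first):
  #1: 1@99
  #4: 1@96
  #5: 6@95
ASKS (lowest first):
  (empty)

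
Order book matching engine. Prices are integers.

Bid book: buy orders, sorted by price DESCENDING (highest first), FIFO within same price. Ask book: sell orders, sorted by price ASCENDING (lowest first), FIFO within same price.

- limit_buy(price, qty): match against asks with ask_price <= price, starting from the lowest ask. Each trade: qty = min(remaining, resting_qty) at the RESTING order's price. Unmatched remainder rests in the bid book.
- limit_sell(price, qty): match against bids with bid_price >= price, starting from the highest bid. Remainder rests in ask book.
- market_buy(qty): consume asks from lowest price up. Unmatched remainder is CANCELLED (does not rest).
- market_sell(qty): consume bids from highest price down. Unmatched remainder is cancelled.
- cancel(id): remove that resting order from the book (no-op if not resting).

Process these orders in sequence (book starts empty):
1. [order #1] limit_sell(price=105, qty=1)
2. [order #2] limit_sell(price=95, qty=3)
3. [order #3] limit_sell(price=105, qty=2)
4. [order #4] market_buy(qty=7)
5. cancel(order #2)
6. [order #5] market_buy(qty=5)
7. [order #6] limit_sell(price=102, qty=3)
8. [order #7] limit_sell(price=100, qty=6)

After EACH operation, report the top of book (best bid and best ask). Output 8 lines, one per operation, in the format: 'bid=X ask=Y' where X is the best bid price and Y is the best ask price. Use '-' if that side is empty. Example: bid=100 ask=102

After op 1 [order #1] limit_sell(price=105, qty=1): fills=none; bids=[-] asks=[#1:1@105]
After op 2 [order #2] limit_sell(price=95, qty=3): fills=none; bids=[-] asks=[#2:3@95 #1:1@105]
After op 3 [order #3] limit_sell(price=105, qty=2): fills=none; bids=[-] asks=[#2:3@95 #1:1@105 #3:2@105]
After op 4 [order #4] market_buy(qty=7): fills=#4x#2:3@95 #4x#1:1@105 #4x#3:2@105; bids=[-] asks=[-]
After op 5 cancel(order #2): fills=none; bids=[-] asks=[-]
After op 6 [order #5] market_buy(qty=5): fills=none; bids=[-] asks=[-]
After op 7 [order #6] limit_sell(price=102, qty=3): fills=none; bids=[-] asks=[#6:3@102]
After op 8 [order #7] limit_sell(price=100, qty=6): fills=none; bids=[-] asks=[#7:6@100 #6:3@102]

Answer: bid=- ask=105
bid=- ask=95
bid=- ask=95
bid=- ask=-
bid=- ask=-
bid=- ask=-
bid=- ask=102
bid=- ask=100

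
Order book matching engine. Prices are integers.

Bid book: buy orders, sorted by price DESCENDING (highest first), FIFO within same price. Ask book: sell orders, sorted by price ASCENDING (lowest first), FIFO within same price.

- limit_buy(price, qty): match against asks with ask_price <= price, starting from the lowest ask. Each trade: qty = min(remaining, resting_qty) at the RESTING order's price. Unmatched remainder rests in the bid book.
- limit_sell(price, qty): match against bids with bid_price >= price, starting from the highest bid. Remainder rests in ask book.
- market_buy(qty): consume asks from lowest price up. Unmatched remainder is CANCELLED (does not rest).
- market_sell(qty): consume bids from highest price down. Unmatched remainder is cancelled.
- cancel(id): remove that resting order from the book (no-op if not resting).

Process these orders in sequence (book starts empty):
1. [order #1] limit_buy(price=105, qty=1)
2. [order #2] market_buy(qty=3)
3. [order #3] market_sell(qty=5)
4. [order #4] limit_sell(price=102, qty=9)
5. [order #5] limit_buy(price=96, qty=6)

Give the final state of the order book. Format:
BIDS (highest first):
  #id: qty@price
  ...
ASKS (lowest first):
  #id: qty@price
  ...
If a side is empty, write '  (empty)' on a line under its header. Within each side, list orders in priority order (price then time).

After op 1 [order #1] limit_buy(price=105, qty=1): fills=none; bids=[#1:1@105] asks=[-]
After op 2 [order #2] market_buy(qty=3): fills=none; bids=[#1:1@105] asks=[-]
After op 3 [order #3] market_sell(qty=5): fills=#1x#3:1@105; bids=[-] asks=[-]
After op 4 [order #4] limit_sell(price=102, qty=9): fills=none; bids=[-] asks=[#4:9@102]
After op 5 [order #5] limit_buy(price=96, qty=6): fills=none; bids=[#5:6@96] asks=[#4:9@102]

Answer: BIDS (highest first):
  #5: 6@96
ASKS (lowest first):
  #4: 9@102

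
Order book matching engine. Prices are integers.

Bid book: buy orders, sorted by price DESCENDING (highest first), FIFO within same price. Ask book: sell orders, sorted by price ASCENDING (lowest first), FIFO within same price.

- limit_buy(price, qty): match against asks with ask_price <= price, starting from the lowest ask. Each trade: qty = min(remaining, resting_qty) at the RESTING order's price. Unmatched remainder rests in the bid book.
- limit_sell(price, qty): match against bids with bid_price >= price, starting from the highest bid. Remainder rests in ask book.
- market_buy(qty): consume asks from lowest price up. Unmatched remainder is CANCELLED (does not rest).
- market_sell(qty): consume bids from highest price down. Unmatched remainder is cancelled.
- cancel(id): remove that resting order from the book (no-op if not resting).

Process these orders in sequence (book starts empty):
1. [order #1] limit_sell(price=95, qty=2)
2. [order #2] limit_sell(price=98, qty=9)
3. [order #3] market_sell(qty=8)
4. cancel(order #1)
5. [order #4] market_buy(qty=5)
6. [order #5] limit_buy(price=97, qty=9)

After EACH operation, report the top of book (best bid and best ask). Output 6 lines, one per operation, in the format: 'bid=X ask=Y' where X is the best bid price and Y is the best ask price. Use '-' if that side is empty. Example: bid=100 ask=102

After op 1 [order #1] limit_sell(price=95, qty=2): fills=none; bids=[-] asks=[#1:2@95]
After op 2 [order #2] limit_sell(price=98, qty=9): fills=none; bids=[-] asks=[#1:2@95 #2:9@98]
After op 3 [order #3] market_sell(qty=8): fills=none; bids=[-] asks=[#1:2@95 #2:9@98]
After op 4 cancel(order #1): fills=none; bids=[-] asks=[#2:9@98]
After op 5 [order #4] market_buy(qty=5): fills=#4x#2:5@98; bids=[-] asks=[#2:4@98]
After op 6 [order #5] limit_buy(price=97, qty=9): fills=none; bids=[#5:9@97] asks=[#2:4@98]

Answer: bid=- ask=95
bid=- ask=95
bid=- ask=95
bid=- ask=98
bid=- ask=98
bid=97 ask=98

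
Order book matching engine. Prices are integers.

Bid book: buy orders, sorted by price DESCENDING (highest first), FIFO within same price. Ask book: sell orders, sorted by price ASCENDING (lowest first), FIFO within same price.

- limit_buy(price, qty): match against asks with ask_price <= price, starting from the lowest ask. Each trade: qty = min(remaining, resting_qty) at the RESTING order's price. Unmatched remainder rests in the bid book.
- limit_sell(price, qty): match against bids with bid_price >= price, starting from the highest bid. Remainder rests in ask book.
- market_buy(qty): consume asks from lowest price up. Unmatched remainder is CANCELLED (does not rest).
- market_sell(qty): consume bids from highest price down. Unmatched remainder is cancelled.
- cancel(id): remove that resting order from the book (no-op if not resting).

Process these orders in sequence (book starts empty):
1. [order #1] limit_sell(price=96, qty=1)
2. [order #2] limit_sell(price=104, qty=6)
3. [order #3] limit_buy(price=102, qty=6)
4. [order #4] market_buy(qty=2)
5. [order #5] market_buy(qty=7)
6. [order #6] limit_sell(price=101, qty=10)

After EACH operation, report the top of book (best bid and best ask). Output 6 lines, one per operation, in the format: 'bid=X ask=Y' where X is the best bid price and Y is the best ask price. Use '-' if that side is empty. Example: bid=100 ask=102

Answer: bid=- ask=96
bid=- ask=96
bid=102 ask=104
bid=102 ask=104
bid=102 ask=-
bid=- ask=101

Derivation:
After op 1 [order #1] limit_sell(price=96, qty=1): fills=none; bids=[-] asks=[#1:1@96]
After op 2 [order #2] limit_sell(price=104, qty=6): fills=none; bids=[-] asks=[#1:1@96 #2:6@104]
After op 3 [order #3] limit_buy(price=102, qty=6): fills=#3x#1:1@96; bids=[#3:5@102] asks=[#2:6@104]
After op 4 [order #4] market_buy(qty=2): fills=#4x#2:2@104; bids=[#3:5@102] asks=[#2:4@104]
After op 5 [order #5] market_buy(qty=7): fills=#5x#2:4@104; bids=[#3:5@102] asks=[-]
After op 6 [order #6] limit_sell(price=101, qty=10): fills=#3x#6:5@102; bids=[-] asks=[#6:5@101]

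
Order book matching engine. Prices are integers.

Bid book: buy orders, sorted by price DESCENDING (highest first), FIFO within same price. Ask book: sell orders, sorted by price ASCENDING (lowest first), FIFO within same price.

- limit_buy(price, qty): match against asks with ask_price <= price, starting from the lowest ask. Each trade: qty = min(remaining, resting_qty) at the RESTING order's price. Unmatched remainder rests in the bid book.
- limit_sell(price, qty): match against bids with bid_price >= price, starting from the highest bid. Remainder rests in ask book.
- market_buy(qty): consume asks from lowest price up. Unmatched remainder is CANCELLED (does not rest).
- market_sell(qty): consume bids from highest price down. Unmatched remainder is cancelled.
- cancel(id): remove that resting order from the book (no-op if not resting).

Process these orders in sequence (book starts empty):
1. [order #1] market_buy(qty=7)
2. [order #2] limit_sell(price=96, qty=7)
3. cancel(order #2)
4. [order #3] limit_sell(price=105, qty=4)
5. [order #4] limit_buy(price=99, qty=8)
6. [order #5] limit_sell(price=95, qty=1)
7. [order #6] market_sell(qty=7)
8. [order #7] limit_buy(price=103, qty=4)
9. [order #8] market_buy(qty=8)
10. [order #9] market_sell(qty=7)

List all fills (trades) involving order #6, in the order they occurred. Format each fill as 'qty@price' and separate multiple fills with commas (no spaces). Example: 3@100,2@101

Answer: 7@99

Derivation:
After op 1 [order #1] market_buy(qty=7): fills=none; bids=[-] asks=[-]
After op 2 [order #2] limit_sell(price=96, qty=7): fills=none; bids=[-] asks=[#2:7@96]
After op 3 cancel(order #2): fills=none; bids=[-] asks=[-]
After op 4 [order #3] limit_sell(price=105, qty=4): fills=none; bids=[-] asks=[#3:4@105]
After op 5 [order #4] limit_buy(price=99, qty=8): fills=none; bids=[#4:8@99] asks=[#3:4@105]
After op 6 [order #5] limit_sell(price=95, qty=1): fills=#4x#5:1@99; bids=[#4:7@99] asks=[#3:4@105]
After op 7 [order #6] market_sell(qty=7): fills=#4x#6:7@99; bids=[-] asks=[#3:4@105]
After op 8 [order #7] limit_buy(price=103, qty=4): fills=none; bids=[#7:4@103] asks=[#3:4@105]
After op 9 [order #8] market_buy(qty=8): fills=#8x#3:4@105; bids=[#7:4@103] asks=[-]
After op 10 [order #9] market_sell(qty=7): fills=#7x#9:4@103; bids=[-] asks=[-]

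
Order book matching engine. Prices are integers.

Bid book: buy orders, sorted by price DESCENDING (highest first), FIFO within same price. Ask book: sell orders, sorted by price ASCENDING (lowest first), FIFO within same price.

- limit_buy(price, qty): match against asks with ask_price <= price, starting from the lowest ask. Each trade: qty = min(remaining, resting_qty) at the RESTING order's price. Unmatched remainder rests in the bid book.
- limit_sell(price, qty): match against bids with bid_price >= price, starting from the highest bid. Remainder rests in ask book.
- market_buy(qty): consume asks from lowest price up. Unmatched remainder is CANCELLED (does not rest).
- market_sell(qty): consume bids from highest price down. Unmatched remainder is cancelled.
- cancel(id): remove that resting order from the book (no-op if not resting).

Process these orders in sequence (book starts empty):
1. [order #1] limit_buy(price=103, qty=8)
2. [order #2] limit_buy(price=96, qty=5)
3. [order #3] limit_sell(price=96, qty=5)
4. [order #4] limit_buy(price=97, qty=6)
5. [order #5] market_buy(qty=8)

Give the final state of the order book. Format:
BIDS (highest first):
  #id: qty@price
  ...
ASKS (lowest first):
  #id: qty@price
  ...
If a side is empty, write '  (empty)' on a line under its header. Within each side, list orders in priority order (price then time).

After op 1 [order #1] limit_buy(price=103, qty=8): fills=none; bids=[#1:8@103] asks=[-]
After op 2 [order #2] limit_buy(price=96, qty=5): fills=none; bids=[#1:8@103 #2:5@96] asks=[-]
After op 3 [order #3] limit_sell(price=96, qty=5): fills=#1x#3:5@103; bids=[#1:3@103 #2:5@96] asks=[-]
After op 4 [order #4] limit_buy(price=97, qty=6): fills=none; bids=[#1:3@103 #4:6@97 #2:5@96] asks=[-]
After op 5 [order #5] market_buy(qty=8): fills=none; bids=[#1:3@103 #4:6@97 #2:5@96] asks=[-]

Answer: BIDS (highest first):
  #1: 3@103
  #4: 6@97
  #2: 5@96
ASKS (lowest first):
  (empty)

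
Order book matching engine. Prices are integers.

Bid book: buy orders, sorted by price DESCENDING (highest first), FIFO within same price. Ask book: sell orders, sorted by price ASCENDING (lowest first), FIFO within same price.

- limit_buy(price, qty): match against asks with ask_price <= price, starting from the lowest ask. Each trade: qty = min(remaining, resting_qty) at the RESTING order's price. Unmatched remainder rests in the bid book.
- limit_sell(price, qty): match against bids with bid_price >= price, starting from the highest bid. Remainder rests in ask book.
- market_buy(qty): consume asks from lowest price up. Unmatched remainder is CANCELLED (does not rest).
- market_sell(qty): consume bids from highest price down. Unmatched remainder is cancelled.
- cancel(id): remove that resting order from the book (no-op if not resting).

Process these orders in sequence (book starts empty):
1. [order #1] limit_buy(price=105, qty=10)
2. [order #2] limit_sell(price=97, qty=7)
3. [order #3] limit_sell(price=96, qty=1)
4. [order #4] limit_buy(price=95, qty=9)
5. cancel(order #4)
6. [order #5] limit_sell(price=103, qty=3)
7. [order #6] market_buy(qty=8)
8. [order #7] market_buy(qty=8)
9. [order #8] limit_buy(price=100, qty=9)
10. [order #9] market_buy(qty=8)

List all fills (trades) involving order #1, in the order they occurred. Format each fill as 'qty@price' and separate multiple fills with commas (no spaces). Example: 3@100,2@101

After op 1 [order #1] limit_buy(price=105, qty=10): fills=none; bids=[#1:10@105] asks=[-]
After op 2 [order #2] limit_sell(price=97, qty=7): fills=#1x#2:7@105; bids=[#1:3@105] asks=[-]
After op 3 [order #3] limit_sell(price=96, qty=1): fills=#1x#3:1@105; bids=[#1:2@105] asks=[-]
After op 4 [order #4] limit_buy(price=95, qty=9): fills=none; bids=[#1:2@105 #4:9@95] asks=[-]
After op 5 cancel(order #4): fills=none; bids=[#1:2@105] asks=[-]
After op 6 [order #5] limit_sell(price=103, qty=3): fills=#1x#5:2@105; bids=[-] asks=[#5:1@103]
After op 7 [order #6] market_buy(qty=8): fills=#6x#5:1@103; bids=[-] asks=[-]
After op 8 [order #7] market_buy(qty=8): fills=none; bids=[-] asks=[-]
After op 9 [order #8] limit_buy(price=100, qty=9): fills=none; bids=[#8:9@100] asks=[-]
After op 10 [order #9] market_buy(qty=8): fills=none; bids=[#8:9@100] asks=[-]

Answer: 7@105,1@105,2@105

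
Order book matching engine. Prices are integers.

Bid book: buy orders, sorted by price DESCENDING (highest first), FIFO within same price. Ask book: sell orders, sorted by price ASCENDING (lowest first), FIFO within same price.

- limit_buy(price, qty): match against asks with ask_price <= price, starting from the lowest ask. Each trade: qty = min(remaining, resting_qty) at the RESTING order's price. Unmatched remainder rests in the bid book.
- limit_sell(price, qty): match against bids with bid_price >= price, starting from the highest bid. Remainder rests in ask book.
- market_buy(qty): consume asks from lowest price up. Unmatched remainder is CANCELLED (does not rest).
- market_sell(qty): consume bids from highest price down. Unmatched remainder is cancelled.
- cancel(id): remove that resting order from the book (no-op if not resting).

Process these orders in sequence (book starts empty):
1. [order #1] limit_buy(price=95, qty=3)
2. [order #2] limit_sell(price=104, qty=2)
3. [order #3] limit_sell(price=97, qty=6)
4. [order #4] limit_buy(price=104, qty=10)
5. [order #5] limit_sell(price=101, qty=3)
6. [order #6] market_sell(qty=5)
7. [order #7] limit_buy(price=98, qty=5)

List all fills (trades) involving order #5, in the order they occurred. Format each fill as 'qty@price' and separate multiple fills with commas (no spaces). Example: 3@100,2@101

Answer: 2@104

Derivation:
After op 1 [order #1] limit_buy(price=95, qty=3): fills=none; bids=[#1:3@95] asks=[-]
After op 2 [order #2] limit_sell(price=104, qty=2): fills=none; bids=[#1:3@95] asks=[#2:2@104]
After op 3 [order #3] limit_sell(price=97, qty=6): fills=none; bids=[#1:3@95] asks=[#3:6@97 #2:2@104]
After op 4 [order #4] limit_buy(price=104, qty=10): fills=#4x#3:6@97 #4x#2:2@104; bids=[#4:2@104 #1:3@95] asks=[-]
After op 5 [order #5] limit_sell(price=101, qty=3): fills=#4x#5:2@104; bids=[#1:3@95] asks=[#5:1@101]
After op 6 [order #6] market_sell(qty=5): fills=#1x#6:3@95; bids=[-] asks=[#5:1@101]
After op 7 [order #7] limit_buy(price=98, qty=5): fills=none; bids=[#7:5@98] asks=[#5:1@101]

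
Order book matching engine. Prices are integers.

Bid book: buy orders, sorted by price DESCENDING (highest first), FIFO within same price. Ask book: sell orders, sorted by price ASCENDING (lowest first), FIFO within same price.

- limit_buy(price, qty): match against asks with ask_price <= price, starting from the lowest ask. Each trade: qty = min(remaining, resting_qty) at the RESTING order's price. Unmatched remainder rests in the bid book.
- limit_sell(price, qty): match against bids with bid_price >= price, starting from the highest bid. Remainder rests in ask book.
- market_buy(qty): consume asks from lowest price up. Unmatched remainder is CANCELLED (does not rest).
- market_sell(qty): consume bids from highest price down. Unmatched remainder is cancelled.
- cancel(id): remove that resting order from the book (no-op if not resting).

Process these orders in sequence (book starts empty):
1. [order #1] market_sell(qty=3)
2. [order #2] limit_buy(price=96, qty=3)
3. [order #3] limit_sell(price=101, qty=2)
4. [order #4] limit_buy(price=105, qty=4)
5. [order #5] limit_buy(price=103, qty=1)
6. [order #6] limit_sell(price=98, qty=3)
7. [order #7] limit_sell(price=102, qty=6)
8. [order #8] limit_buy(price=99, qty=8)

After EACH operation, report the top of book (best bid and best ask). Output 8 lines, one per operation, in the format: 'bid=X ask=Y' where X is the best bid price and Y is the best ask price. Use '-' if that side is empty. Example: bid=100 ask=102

Answer: bid=- ask=-
bid=96 ask=-
bid=96 ask=101
bid=105 ask=-
bid=105 ask=-
bid=96 ask=-
bid=96 ask=102
bid=99 ask=102

Derivation:
After op 1 [order #1] market_sell(qty=3): fills=none; bids=[-] asks=[-]
After op 2 [order #2] limit_buy(price=96, qty=3): fills=none; bids=[#2:3@96] asks=[-]
After op 3 [order #3] limit_sell(price=101, qty=2): fills=none; bids=[#2:3@96] asks=[#3:2@101]
After op 4 [order #4] limit_buy(price=105, qty=4): fills=#4x#3:2@101; bids=[#4:2@105 #2:3@96] asks=[-]
After op 5 [order #5] limit_buy(price=103, qty=1): fills=none; bids=[#4:2@105 #5:1@103 #2:3@96] asks=[-]
After op 6 [order #6] limit_sell(price=98, qty=3): fills=#4x#6:2@105 #5x#6:1@103; bids=[#2:3@96] asks=[-]
After op 7 [order #7] limit_sell(price=102, qty=6): fills=none; bids=[#2:3@96] asks=[#7:6@102]
After op 8 [order #8] limit_buy(price=99, qty=8): fills=none; bids=[#8:8@99 #2:3@96] asks=[#7:6@102]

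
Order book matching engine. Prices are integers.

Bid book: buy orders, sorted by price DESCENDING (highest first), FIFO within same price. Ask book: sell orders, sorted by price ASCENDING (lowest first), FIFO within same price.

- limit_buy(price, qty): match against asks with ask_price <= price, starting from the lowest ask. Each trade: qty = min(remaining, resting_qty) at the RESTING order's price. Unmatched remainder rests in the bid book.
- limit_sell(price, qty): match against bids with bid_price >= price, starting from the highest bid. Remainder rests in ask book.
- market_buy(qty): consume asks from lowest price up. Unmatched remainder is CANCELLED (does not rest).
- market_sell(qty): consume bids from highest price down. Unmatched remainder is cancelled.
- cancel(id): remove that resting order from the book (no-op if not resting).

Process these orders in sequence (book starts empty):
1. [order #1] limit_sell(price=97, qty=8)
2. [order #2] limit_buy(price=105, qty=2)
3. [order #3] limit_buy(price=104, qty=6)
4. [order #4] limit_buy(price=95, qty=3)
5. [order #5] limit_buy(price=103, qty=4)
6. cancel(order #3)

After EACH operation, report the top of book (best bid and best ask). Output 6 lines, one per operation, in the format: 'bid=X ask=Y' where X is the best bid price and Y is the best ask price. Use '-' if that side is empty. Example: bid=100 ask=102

Answer: bid=- ask=97
bid=- ask=97
bid=- ask=-
bid=95 ask=-
bid=103 ask=-
bid=103 ask=-

Derivation:
After op 1 [order #1] limit_sell(price=97, qty=8): fills=none; bids=[-] asks=[#1:8@97]
After op 2 [order #2] limit_buy(price=105, qty=2): fills=#2x#1:2@97; bids=[-] asks=[#1:6@97]
After op 3 [order #3] limit_buy(price=104, qty=6): fills=#3x#1:6@97; bids=[-] asks=[-]
After op 4 [order #4] limit_buy(price=95, qty=3): fills=none; bids=[#4:3@95] asks=[-]
After op 5 [order #5] limit_buy(price=103, qty=4): fills=none; bids=[#5:4@103 #4:3@95] asks=[-]
After op 6 cancel(order #3): fills=none; bids=[#5:4@103 #4:3@95] asks=[-]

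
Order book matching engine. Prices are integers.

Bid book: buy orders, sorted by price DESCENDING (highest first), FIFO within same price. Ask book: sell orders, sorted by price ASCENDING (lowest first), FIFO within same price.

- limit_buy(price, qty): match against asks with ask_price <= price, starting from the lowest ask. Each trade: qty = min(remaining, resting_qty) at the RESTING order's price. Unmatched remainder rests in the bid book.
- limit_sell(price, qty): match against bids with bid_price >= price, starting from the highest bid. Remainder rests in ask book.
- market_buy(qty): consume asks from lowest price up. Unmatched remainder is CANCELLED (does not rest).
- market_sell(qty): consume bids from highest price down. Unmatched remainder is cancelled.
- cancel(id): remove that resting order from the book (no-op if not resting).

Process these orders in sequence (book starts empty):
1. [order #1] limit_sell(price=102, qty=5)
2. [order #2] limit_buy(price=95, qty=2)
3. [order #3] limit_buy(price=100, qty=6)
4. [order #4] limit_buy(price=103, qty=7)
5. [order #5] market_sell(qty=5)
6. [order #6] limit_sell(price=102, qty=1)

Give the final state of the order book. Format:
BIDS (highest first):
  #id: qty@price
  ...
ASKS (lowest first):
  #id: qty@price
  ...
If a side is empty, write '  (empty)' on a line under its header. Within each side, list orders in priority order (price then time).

Answer: BIDS (highest first):
  #3: 3@100
  #2: 2@95
ASKS (lowest first):
  #6: 1@102

Derivation:
After op 1 [order #1] limit_sell(price=102, qty=5): fills=none; bids=[-] asks=[#1:5@102]
After op 2 [order #2] limit_buy(price=95, qty=2): fills=none; bids=[#2:2@95] asks=[#1:5@102]
After op 3 [order #3] limit_buy(price=100, qty=6): fills=none; bids=[#3:6@100 #2:2@95] asks=[#1:5@102]
After op 4 [order #4] limit_buy(price=103, qty=7): fills=#4x#1:5@102; bids=[#4:2@103 #3:6@100 #2:2@95] asks=[-]
After op 5 [order #5] market_sell(qty=5): fills=#4x#5:2@103 #3x#5:3@100; bids=[#3:3@100 #2:2@95] asks=[-]
After op 6 [order #6] limit_sell(price=102, qty=1): fills=none; bids=[#3:3@100 #2:2@95] asks=[#6:1@102]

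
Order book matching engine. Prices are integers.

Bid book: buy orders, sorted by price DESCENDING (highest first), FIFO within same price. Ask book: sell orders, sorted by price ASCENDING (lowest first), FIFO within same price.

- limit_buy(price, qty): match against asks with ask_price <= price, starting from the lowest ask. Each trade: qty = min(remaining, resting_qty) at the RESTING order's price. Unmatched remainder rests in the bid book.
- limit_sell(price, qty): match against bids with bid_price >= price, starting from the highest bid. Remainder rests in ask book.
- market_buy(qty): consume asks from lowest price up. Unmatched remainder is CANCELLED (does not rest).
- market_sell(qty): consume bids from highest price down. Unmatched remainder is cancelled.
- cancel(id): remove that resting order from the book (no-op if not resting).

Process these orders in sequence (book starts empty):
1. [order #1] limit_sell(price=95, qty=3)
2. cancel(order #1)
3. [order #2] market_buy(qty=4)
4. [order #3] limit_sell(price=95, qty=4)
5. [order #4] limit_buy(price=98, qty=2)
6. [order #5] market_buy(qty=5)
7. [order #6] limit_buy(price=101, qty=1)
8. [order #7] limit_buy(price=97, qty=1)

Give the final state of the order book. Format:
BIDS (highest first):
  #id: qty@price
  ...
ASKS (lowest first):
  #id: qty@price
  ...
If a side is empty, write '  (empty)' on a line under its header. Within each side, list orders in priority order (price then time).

After op 1 [order #1] limit_sell(price=95, qty=3): fills=none; bids=[-] asks=[#1:3@95]
After op 2 cancel(order #1): fills=none; bids=[-] asks=[-]
After op 3 [order #2] market_buy(qty=4): fills=none; bids=[-] asks=[-]
After op 4 [order #3] limit_sell(price=95, qty=4): fills=none; bids=[-] asks=[#3:4@95]
After op 5 [order #4] limit_buy(price=98, qty=2): fills=#4x#3:2@95; bids=[-] asks=[#3:2@95]
After op 6 [order #5] market_buy(qty=5): fills=#5x#3:2@95; bids=[-] asks=[-]
After op 7 [order #6] limit_buy(price=101, qty=1): fills=none; bids=[#6:1@101] asks=[-]
After op 8 [order #7] limit_buy(price=97, qty=1): fills=none; bids=[#6:1@101 #7:1@97] asks=[-]

Answer: BIDS (highest first):
  #6: 1@101
  #7: 1@97
ASKS (lowest first):
  (empty)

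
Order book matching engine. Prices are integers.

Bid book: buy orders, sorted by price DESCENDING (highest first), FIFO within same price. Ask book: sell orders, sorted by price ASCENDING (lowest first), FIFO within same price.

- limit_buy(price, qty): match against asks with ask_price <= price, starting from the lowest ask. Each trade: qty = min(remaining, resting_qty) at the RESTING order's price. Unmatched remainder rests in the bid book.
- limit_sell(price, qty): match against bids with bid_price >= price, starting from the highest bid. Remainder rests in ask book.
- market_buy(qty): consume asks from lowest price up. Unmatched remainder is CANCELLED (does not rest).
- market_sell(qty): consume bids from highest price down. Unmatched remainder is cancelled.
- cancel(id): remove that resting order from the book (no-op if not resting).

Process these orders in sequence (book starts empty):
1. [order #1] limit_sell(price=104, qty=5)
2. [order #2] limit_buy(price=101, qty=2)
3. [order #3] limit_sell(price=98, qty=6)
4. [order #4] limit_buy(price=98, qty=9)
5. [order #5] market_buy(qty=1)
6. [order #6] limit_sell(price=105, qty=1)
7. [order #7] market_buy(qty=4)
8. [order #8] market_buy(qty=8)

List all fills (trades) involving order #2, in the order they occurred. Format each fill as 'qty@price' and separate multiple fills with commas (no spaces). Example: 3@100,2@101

Answer: 2@101

Derivation:
After op 1 [order #1] limit_sell(price=104, qty=5): fills=none; bids=[-] asks=[#1:5@104]
After op 2 [order #2] limit_buy(price=101, qty=2): fills=none; bids=[#2:2@101] asks=[#1:5@104]
After op 3 [order #3] limit_sell(price=98, qty=6): fills=#2x#3:2@101; bids=[-] asks=[#3:4@98 #1:5@104]
After op 4 [order #4] limit_buy(price=98, qty=9): fills=#4x#3:4@98; bids=[#4:5@98] asks=[#1:5@104]
After op 5 [order #5] market_buy(qty=1): fills=#5x#1:1@104; bids=[#4:5@98] asks=[#1:4@104]
After op 6 [order #6] limit_sell(price=105, qty=1): fills=none; bids=[#4:5@98] asks=[#1:4@104 #6:1@105]
After op 7 [order #7] market_buy(qty=4): fills=#7x#1:4@104; bids=[#4:5@98] asks=[#6:1@105]
After op 8 [order #8] market_buy(qty=8): fills=#8x#6:1@105; bids=[#4:5@98] asks=[-]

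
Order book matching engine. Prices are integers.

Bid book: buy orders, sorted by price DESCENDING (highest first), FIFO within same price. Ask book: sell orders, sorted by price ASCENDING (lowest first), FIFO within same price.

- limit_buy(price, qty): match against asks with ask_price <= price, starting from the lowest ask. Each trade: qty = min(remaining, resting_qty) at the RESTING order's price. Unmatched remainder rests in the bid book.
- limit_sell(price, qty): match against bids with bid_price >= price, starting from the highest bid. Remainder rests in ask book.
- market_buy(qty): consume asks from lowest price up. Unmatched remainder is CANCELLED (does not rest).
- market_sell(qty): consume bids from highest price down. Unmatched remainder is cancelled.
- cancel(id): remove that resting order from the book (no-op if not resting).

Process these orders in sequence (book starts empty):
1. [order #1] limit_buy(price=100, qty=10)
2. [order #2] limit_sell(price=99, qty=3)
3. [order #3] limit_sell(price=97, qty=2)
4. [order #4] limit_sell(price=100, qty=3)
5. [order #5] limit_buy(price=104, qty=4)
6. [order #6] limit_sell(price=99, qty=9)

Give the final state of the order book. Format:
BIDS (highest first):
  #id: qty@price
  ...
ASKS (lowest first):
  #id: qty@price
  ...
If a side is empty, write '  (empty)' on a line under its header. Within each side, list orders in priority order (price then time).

After op 1 [order #1] limit_buy(price=100, qty=10): fills=none; bids=[#1:10@100] asks=[-]
After op 2 [order #2] limit_sell(price=99, qty=3): fills=#1x#2:3@100; bids=[#1:7@100] asks=[-]
After op 3 [order #3] limit_sell(price=97, qty=2): fills=#1x#3:2@100; bids=[#1:5@100] asks=[-]
After op 4 [order #4] limit_sell(price=100, qty=3): fills=#1x#4:3@100; bids=[#1:2@100] asks=[-]
After op 5 [order #5] limit_buy(price=104, qty=4): fills=none; bids=[#5:4@104 #1:2@100] asks=[-]
After op 6 [order #6] limit_sell(price=99, qty=9): fills=#5x#6:4@104 #1x#6:2@100; bids=[-] asks=[#6:3@99]

Answer: BIDS (highest first):
  (empty)
ASKS (lowest first):
  #6: 3@99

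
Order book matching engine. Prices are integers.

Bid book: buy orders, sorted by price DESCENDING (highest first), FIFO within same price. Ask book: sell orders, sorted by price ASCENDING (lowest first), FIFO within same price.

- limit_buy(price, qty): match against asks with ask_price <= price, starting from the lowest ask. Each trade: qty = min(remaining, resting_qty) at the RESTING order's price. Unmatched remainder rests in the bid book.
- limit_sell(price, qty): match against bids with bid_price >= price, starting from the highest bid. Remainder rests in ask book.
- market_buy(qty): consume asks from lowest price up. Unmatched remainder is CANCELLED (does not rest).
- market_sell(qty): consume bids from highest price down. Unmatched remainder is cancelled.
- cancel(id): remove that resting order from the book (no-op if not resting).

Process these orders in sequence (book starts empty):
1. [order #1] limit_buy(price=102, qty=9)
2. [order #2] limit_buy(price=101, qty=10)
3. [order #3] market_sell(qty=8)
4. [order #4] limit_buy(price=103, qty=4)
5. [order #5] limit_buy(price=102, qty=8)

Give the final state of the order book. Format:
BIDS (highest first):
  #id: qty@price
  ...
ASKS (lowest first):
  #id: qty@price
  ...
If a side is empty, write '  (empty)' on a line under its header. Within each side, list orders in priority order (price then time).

After op 1 [order #1] limit_buy(price=102, qty=9): fills=none; bids=[#1:9@102] asks=[-]
After op 2 [order #2] limit_buy(price=101, qty=10): fills=none; bids=[#1:9@102 #2:10@101] asks=[-]
After op 3 [order #3] market_sell(qty=8): fills=#1x#3:8@102; bids=[#1:1@102 #2:10@101] asks=[-]
After op 4 [order #4] limit_buy(price=103, qty=4): fills=none; bids=[#4:4@103 #1:1@102 #2:10@101] asks=[-]
After op 5 [order #5] limit_buy(price=102, qty=8): fills=none; bids=[#4:4@103 #1:1@102 #5:8@102 #2:10@101] asks=[-]

Answer: BIDS (highest first):
  #4: 4@103
  #1: 1@102
  #5: 8@102
  #2: 10@101
ASKS (lowest first):
  (empty)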